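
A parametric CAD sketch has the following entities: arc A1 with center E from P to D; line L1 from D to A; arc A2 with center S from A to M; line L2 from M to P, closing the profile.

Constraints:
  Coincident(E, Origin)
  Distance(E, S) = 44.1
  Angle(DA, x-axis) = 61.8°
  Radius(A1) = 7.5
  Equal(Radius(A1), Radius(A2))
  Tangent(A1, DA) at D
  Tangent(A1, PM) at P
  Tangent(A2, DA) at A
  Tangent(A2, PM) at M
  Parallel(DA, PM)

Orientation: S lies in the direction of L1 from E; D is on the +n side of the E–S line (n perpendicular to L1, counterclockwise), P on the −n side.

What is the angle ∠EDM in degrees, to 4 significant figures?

71.21°

The slot axis is L1's direction at 61.8°, so u = (cos 61.8°, sin 61.8°) = (0.4726, 0.8813) and n = (−sin 61.8°, cos 61.8°) = (-0.8813, 0.4726). E is at the origin and S lies 44.1 along u from E, so S = 44.1·u = (20.84, 38.87). Tangency of A1 to both parallel lines with radius 7.5 puts D and P at E ± 7.5·n: D = (-6.610, 3.544), P = (6.610, -3.544). Equal radii place A and M the same way about S: A = S + 7.5·n = (14.23, 42.41), M = S − 7.5·n = (27.45, 35.32). Then cos ∠EDM = DE·DM / (|DE||DM|), giving 71.21°.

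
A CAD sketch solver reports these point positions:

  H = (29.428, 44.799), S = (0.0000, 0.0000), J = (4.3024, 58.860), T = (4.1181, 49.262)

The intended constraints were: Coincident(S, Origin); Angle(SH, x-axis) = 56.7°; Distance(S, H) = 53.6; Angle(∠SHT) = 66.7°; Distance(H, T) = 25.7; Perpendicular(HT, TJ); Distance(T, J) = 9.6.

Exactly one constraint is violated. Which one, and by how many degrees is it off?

Perpendicular(HT, TJ) — off by 8.90°.

S = (0.00, 0.00) ✓; SH at 56.70° ✓; |SH| = 53.60 ✓; ∠SHT = 66.70° ✓; |HT| = 25.70 ✓; ∠(HT, TJ) = 81.10° ✗; |TJ| = 9.600 ✓.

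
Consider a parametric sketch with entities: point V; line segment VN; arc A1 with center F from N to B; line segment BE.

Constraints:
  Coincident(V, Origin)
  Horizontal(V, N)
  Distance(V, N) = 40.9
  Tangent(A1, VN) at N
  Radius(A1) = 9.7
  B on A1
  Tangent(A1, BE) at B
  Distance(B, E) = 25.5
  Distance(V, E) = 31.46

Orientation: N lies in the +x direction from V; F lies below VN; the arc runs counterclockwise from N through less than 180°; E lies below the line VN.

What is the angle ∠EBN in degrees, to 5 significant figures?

152.04°

Checks: |FB| = 9.700 ✓; ∠(FB, BE) = 90.00° ✓; |BE| = 25.50 ✓; |VE| = 31.46 ✓.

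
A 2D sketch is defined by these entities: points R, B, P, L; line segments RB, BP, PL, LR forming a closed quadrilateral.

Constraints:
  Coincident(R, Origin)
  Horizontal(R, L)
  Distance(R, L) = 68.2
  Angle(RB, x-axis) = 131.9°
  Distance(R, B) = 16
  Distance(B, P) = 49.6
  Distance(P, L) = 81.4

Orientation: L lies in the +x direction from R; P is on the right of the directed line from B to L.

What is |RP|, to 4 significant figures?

37.49

Checks: |BP| = 49.60 ✓; |PL| = 81.40 ✓.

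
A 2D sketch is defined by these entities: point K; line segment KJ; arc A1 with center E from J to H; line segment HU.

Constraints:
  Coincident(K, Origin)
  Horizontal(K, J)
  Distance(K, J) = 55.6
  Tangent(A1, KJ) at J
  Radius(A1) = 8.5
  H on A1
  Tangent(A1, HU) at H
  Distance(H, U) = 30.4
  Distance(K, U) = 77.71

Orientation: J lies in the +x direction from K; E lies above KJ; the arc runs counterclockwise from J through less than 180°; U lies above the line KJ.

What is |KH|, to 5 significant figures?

64.448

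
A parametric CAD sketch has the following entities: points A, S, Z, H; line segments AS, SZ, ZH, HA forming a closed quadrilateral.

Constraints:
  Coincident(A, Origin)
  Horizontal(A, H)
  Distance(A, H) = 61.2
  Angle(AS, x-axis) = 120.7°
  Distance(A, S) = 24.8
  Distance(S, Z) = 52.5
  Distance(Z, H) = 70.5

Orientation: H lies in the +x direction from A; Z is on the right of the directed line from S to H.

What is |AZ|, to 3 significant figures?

30.3

A is at the origin; AH is horizontal with |AH| = 61.2 and H in +x, so H = (61.2, 0). AS runs at 120.7° with |AS| = 24.8, so S = (-12.7, 21.3). Z is determined by |SZ| = 52.5 and |ZH| = 70.5 together: it lies at the intersection of circle(S, 52.5) and circle(H, 70.5). With |SH| = 76.9, the foot of the radical line on SH is 24.0 from S and the perpendicular offset is √(52.5² − 24.0²) = 46.7. Taking the right-of-SH solution: Z = (-2.51, -30.2).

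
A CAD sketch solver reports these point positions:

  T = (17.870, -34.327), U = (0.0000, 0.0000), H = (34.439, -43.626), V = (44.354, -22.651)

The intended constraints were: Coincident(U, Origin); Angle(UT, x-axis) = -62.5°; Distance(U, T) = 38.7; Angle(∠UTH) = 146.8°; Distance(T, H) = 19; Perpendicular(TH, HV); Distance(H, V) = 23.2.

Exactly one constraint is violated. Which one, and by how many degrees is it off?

Perpendicular(TH, HV) — off by 4.00°.

U = (0.00, 0.00) ✓; UT at -62.50° ✓; |UT| = 38.70 ✓; ∠UTH = 146.8° ✓; |TH| = 19.00 ✓; ∠(TH, HV) = 94.00° ✗; |HV| = 23.20 ✓.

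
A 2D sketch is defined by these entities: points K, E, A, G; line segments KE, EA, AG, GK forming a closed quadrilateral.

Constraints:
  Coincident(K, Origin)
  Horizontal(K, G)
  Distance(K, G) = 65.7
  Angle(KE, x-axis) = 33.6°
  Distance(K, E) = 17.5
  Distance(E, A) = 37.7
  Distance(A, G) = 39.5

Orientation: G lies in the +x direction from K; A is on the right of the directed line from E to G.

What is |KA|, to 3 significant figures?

40.6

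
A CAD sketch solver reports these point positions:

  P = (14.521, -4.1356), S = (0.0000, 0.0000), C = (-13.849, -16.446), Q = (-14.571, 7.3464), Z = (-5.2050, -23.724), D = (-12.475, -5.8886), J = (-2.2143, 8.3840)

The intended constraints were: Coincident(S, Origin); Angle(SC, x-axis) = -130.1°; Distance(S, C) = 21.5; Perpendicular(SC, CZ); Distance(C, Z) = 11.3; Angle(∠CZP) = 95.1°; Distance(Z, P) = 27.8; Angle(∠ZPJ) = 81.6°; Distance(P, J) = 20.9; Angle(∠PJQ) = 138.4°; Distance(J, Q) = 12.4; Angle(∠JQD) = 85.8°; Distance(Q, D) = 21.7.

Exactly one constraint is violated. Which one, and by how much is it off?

Distance(Q, D) = 21.7 — off by 8.30.

S = (0.00, 0.00) ✓; SC at -130.1° ✓; |SC| = 21.50 ✓; ∠(SC, CZ) = 90.00° ✓; |CZ| = 11.30 ✓; ∠CZP = 95.10° ✓; |ZP| = 27.80 ✓; ∠ZPJ = 81.60° ✓; |PJ| = 20.90 ✓; ∠PJQ = 138.4° ✓; |JQ| = 12.40 ✓; ∠JQD = 85.80° ✓; |QD| = 13.40 ✗.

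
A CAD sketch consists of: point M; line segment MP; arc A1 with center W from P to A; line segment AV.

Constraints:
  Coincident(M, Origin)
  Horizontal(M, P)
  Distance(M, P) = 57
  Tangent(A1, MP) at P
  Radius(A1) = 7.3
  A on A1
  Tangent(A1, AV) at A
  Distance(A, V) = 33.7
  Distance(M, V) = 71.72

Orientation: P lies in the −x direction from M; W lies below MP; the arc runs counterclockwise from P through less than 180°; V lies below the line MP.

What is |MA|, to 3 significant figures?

64.8

M is at the origin; MP is horizontal with |MP| = 57.0 and P on the −x side, so P = (-57.0, 0.00). A1 meets MP tangentially, so WP is at right angles to MP, so W = P + (0, -7.3) = (-57.0, -7.30). Since WA ⟂ AV (tangency), |WV| = √(7.3² + 33.7²) = 34.5 regardless of where A sits on A1. So V lies on both circle(M, 71.72) and circle(W, 34.5); the below-MP intersection is V = (-58.3, -41.8). A is the foot of the tangent from V: A = (-64.2, -8.57).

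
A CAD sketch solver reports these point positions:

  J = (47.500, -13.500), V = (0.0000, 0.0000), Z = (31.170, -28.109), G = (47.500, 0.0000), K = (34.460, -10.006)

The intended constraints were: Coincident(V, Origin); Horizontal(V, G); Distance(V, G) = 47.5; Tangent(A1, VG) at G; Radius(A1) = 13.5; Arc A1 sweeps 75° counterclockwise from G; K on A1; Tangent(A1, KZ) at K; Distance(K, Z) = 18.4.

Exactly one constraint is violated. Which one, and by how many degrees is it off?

Tangent(A1, KZ) at K — off by 4.70°.

V = (0.00, 0.00) ✓; V.y = 0.00, G.y = 0.00 ✓; |VG| = 47.50 ✓; ∠(JG, GV) = 90.00° ✓; |JG| = 13.50 ✓; bearing(J→K) − bearing(J→G) = 75.00° ✓; |JK| = 13.50 ✓; ∠(JK, KZ) = 85.30° ✗; |KZ| = 18.40 ✓.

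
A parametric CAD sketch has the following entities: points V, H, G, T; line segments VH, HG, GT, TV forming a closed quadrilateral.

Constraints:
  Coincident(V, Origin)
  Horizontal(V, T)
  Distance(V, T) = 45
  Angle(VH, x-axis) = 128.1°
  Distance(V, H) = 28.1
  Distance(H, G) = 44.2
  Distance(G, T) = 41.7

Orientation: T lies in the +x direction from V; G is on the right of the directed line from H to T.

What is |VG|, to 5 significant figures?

16.505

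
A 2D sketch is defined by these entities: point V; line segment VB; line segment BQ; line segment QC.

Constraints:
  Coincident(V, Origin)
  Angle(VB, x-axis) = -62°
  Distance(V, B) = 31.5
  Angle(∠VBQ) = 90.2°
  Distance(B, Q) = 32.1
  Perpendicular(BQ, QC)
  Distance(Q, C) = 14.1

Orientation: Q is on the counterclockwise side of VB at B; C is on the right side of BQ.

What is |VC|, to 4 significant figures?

55.83

V is at the origin; VB runs at -62.0° with length 31.5, so B = 31.5·(cos -62.0°, sin -62.0°) = (14.79, -27.81). ∠VBQ = 90.2°, so BQ runs at -62.0° + (180° − 90.2°) = 27.80° from the x-axis; with |BQ| = 32.1, Q = B + 32.1·(cos 27.80°, sin 27.80°) = (43.18, -12.84). BQ is perpendicular to QC; with |QC| = 14.1 on the right of BQ, C = Q + 14.1·(0.4664, -0.8846) = (49.76, -25.31). Then |VC| = |C − V| = 55.83.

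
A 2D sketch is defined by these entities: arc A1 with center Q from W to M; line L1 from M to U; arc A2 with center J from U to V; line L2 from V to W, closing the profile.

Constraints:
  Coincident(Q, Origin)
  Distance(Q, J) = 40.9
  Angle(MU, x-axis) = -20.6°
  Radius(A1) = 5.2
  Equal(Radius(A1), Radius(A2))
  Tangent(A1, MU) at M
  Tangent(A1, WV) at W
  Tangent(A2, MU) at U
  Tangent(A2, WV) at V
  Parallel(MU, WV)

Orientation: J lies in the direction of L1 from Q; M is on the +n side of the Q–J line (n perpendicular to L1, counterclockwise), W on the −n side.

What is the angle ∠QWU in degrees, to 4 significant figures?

75.73°

The slot axis is L1's direction at -20.6°, so u = (cos -20.6°, sin -20.6°) = (0.9361, -0.3518) and n = (−sin -20.6°, cos -20.6°) = (0.3518, 0.9361). Q is at the origin and J lies 40.9 along u from Q, so J = 40.9·u = (38.28, -14.39). Tangency of A1 to both parallel lines with radius 5.2 puts M and W at Q ± 5.2·n: M = (1.830, 4.868), W = (-1.830, -4.868). Equal radii place U and V the same way about J: U = J + 5.2·n = (40.11, -9.523), V = J − 5.2·n = (36.46, -19.26). Then cos ∠QWU = WQ·WU / (|WQ||WU|), giving 75.73°.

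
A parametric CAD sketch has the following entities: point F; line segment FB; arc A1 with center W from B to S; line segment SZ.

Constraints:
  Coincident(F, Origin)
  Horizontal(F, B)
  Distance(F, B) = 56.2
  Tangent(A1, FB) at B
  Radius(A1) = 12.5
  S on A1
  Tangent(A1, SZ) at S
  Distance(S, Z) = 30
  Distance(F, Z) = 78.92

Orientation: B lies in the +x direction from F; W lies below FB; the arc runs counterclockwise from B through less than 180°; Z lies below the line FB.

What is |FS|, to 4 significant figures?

50.91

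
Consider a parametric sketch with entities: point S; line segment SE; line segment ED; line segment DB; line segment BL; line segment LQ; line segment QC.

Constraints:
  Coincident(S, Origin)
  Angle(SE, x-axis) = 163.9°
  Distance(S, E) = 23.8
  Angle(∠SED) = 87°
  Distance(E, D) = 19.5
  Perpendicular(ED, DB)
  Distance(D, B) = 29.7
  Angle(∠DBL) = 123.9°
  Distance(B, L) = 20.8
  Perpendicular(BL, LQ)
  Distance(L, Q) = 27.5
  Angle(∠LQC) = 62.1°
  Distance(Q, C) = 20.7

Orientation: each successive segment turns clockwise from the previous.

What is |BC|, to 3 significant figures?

18.0

BL is perpendicular to LQ, so LQ runs at -165°; with |LQ| = 27.5, Q = (-9.70, -11.8). ∠LQC = 62.1° gives QC at 76.9° from the x-axis; with |QC| = 20.7, C = (-5.00, 8.33). Then |BC| = |C − B| = 18.0.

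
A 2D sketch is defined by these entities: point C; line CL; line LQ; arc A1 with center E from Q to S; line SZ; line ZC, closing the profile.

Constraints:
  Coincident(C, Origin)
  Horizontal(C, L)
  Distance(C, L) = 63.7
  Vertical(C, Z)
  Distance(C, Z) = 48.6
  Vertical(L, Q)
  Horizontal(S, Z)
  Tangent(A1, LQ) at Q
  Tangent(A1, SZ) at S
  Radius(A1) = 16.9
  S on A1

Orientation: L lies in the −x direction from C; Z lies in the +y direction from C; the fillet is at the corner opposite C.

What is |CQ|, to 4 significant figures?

71.15

C is at the origin; CL is horizontal with |CL| = 63.7 and L on the −x side, so L = (-63.70, 0.000). CZ is vertical with |CZ| = 48.6 and Z on the +y side, so Z = (0.000, 48.60). The virtual corner opposite C is at (-63.70, 48.60). A1 meets LQ tangentially, so EQ is at right angles to LQ and A1 meets SZ tangentially, so ES is at right angles to SZ, with radius 16.9, so the center E sits 16.9 in from both sides at E = (-46.80, 31.70). That places the tangent points at Q = (-63.70, 31.70) on LQ and S = (-46.80, 48.60) on SZ. Then |CQ| = |Q − C| = 71.15.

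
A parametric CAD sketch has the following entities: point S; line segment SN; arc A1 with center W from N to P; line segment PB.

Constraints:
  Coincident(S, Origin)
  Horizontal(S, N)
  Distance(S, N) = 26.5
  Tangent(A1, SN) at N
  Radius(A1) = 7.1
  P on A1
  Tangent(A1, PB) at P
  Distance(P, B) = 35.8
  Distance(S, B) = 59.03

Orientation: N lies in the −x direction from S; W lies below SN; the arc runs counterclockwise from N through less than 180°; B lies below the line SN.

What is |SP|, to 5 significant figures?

33.605

S is at the origin; SN is horizontal with |SN| = 26.5 and N on the −x side, so N = (-26.500, 0.0000). The tangent condition forces WN to be normal to SN, so W = N + (0, -7.1) = (-26.500, -7.1000). Since WP ⟂ PB (tangency), |WB| = √(7.1² + 35.8²) = 36.497 regardless of where P sits on A1. So B lies on both circle(S, 59.03) and circle(W, 36.497); the below-SN intersection is B = (-44.388, -38.913). P is the foot of the tangent from B: P = (-33.247, -4.8905).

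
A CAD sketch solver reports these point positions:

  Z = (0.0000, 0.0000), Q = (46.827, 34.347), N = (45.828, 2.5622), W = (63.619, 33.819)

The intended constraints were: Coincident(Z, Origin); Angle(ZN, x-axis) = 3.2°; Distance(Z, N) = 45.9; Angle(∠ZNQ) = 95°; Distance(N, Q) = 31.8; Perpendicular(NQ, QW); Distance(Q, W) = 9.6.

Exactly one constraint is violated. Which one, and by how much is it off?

Distance(Q, W) = 9.6 — off by 7.20.

Z = (0.00, 0.00) ✓; ZN at 3.200° ✓; |ZN| = 45.90 ✓; ∠ZNQ = 95.00° ✓; |NQ| = 31.80 ✓; ∠(NQ, QW) = 90.00° ✓; |QW| = 16.80 ✗.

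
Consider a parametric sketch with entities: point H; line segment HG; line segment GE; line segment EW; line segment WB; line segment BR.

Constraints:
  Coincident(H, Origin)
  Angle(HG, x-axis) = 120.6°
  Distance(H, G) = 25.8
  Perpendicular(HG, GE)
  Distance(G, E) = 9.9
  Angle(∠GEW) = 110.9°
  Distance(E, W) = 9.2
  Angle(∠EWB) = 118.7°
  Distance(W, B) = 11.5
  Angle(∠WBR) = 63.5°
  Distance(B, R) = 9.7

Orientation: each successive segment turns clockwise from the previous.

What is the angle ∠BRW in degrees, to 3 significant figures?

66.1°

H is at the origin; HG runs at 120.6° with length 25.8, so G = (-13.1, 22.2). The perpendicularity gives GE at right angles to HG, so GE runs at 30.6°; with |GE| = 9.9, E = (-4.61, 27.2). ∠GEW = 110.9° gives EW at -38.5° from the x-axis; with |EW| = 9.2, W = (2.59, 21.5). ∠EWB = 118.7° gives WB at -99.8° from the x-axis; with |WB| = 11.5, B = (0.631, 10.2). ∠WBR = 63.5° gives BR at 144° from the x-axis; with |BR| = 9.7, R = (-7.19, 15.9). Then cos ∠BRW = RB·RW / (|RB||RW|), giving 66.1°.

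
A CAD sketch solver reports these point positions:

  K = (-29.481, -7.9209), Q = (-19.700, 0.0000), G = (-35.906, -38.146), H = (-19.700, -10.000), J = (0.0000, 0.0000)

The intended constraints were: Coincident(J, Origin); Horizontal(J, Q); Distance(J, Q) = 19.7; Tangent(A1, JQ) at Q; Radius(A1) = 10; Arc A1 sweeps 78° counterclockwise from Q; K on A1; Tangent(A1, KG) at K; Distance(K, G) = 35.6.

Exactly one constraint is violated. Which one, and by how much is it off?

Distance(K, G) = 35.6 — off by 4.70.

J = (0.00, 0.00) ✓; J.y = 0.00, Q.y = 0.00 ✓; |JQ| = 19.70 ✓; ∠(HQ, QJ) = 90.00° ✓; |HQ| = 10.00 ✓; bearing(H→K) − bearing(H→Q) = 78.00° ✓; |HK| = 10.00 ✓; ∠(HK, KG) = 90.00° ✓; |KG| = 30.90 ✗.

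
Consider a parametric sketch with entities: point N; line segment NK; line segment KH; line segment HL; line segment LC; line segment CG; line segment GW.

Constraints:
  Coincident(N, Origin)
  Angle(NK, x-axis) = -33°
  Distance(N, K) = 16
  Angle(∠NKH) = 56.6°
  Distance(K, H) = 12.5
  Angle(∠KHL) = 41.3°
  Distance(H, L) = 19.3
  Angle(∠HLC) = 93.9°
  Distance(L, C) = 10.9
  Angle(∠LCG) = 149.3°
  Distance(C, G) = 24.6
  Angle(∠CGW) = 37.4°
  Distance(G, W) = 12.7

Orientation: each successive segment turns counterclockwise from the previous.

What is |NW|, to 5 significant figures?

28.387

∠LCG = 149.3° gives CG at -14.100° from the x-axis; with |CG| = 24.6, G = (32.288, -24.476). ∠CGW = 37.4° gives GW at 128.50° from the x-axis; with |GW| = 12.7, W = (24.382, -14.537). Then |NW| = |W − N| = 28.387.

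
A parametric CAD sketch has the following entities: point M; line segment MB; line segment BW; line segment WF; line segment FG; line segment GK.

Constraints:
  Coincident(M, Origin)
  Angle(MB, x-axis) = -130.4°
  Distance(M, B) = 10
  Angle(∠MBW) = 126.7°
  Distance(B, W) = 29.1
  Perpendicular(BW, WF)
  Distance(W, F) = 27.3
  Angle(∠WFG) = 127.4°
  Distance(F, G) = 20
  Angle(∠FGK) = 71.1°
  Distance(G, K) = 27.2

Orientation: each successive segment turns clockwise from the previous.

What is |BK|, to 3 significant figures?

14.4

M is at the origin; MB runs at -130.4° with length 10.0, so B = (-6.48, -7.62). ∠MBW = 126.7° gives BW at 176° from the x-axis; with |BW| = 29.1, W = (-35.5, -5.74). BW is perpendicular to WF, so WF runs at 86.3°; with |WF| = 27.3, F = (-33.8, 21.5). ∠WFG = 127.4° gives FG at 33.7° from the x-axis; with |FG| = 20.0, G = (-17.1, 32.6). ∠FGK = 71.1° gives GK at -75.2° from the x-axis; with |GK| = 27.2, K = (-10.2, 6.30). Then |BK| = |K − B| = 14.4.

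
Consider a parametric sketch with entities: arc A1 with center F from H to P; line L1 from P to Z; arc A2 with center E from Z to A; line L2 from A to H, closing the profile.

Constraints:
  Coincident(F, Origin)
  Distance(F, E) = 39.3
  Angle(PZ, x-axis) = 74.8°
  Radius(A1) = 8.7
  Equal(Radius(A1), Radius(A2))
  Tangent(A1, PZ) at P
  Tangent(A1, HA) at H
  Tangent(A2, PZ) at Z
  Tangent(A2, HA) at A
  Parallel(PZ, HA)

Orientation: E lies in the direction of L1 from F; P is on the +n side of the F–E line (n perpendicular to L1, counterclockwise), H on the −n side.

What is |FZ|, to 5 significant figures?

40.251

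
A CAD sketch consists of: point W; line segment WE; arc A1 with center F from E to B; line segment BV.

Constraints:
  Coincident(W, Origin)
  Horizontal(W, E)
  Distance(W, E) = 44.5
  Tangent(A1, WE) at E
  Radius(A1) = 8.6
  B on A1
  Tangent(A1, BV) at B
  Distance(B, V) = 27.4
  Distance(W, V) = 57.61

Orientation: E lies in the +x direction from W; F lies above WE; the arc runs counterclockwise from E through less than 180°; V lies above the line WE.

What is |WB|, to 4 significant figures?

53.86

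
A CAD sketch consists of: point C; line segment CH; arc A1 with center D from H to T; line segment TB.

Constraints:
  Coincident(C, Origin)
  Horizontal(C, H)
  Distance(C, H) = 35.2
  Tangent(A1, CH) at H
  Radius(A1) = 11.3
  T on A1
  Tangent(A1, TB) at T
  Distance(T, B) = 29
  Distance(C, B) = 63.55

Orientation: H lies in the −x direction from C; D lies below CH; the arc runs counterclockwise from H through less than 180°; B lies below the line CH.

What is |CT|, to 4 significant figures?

47.35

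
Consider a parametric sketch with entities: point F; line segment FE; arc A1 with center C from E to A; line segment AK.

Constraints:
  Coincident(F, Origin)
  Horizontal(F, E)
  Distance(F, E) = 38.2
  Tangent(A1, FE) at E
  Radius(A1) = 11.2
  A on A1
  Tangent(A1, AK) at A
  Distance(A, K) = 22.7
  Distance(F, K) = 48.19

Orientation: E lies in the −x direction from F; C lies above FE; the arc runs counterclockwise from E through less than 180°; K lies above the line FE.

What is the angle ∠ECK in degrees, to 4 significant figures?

166.4°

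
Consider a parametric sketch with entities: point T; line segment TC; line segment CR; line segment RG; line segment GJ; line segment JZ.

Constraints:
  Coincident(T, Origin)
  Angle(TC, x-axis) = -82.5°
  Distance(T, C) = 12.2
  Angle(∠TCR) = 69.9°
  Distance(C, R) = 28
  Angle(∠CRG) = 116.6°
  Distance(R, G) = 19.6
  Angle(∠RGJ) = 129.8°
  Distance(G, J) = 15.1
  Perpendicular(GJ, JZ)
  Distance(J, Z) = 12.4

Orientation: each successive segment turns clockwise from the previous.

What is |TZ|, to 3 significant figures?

21.3

∠RGJ = 129.8° gives GJ at 53.8° from the x-axis; with |GJ| = 15.1, J = (-21.6, 25.2). GJ is perpendicular to JZ, so JZ runs at -36.2°; with |JZ| = 12.4, Z = (-11.6, 17.9). Then |TZ| = |Z − T| = 21.3.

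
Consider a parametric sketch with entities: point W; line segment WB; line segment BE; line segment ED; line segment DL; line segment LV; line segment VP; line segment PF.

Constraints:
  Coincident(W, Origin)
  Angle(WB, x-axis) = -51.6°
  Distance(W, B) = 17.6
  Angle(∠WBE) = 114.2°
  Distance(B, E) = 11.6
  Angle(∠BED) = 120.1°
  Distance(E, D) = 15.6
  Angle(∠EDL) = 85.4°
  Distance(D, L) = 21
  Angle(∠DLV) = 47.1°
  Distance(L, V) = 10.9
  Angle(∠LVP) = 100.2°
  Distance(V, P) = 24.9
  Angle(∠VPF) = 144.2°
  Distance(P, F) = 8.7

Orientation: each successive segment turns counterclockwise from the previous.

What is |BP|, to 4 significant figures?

32.27

∠DLV = 47.1° gives LV at -58.40° from the x-axis; with |LV| = 10.9, V = (11.57, -1.113). ∠LVP = 100.2° gives VP at 21.40° from the x-axis; with |VP| = 24.9, P = (34.75, 7.972). Then |BP| = |P − B| = 32.27.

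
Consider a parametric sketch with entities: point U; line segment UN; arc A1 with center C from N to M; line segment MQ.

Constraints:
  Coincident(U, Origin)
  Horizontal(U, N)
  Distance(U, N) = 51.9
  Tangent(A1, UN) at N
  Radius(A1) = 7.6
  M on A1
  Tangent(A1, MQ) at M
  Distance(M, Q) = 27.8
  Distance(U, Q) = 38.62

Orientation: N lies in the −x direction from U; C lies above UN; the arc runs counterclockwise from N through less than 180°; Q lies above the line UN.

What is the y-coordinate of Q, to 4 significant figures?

25.31

Checks: |CM| = 7.600 ✓; ∠(CM, MQ) = 90.00° ✓; |MQ| = 27.80 ✓; |UQ| = 38.62 ✓.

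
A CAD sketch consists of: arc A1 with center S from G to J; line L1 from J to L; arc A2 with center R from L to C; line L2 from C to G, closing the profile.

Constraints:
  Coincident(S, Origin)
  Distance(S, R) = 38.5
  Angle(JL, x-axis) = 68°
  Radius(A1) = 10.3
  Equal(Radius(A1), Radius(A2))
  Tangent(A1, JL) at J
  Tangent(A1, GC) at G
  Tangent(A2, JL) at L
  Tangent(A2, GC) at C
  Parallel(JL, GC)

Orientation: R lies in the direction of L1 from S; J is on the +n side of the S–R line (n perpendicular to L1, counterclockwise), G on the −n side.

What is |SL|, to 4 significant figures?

39.85

Tangency of A1 to both parallel lines with radius 10.3 puts J and G at S ± 10.3·n: J = (-9.550, 3.858), G = (9.550, -3.858). Equal radii place L and C the same way about R: L = R + 10.3·n = (4.872, 39.56), C = R − 10.3·n = (23.97, 31.84). Then |SL| = |L − S| = 39.85.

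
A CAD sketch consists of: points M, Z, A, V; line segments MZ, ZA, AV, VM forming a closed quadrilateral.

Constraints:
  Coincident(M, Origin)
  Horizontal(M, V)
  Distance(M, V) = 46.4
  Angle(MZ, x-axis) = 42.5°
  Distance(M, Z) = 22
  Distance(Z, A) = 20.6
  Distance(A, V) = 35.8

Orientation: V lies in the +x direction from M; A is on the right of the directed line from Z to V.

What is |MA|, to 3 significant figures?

12.1

Checks: MZ at 42.50° ✓; |ZA| = 20.60 ✓; |AV| = 35.80 ✓.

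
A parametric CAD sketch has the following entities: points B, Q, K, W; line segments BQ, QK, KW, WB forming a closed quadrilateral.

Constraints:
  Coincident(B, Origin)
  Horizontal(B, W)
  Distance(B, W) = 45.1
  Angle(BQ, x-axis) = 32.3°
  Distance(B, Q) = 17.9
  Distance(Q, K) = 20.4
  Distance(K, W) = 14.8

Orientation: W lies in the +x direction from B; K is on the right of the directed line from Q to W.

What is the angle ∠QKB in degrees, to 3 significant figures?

33.5°

B is at the origin; B and W share the same y with |BW| = 45.1 and W in +x, so W = (45.1, 0). BQ runs at 32.3° with |BQ| = 17.9, so Q = (15.1, 9.56). K is determined by |QK| = 20.4 and |KW| = 14.8 together: it lies at the intersection of circle(Q, 20.4) and circle(W, 14.8). With |QW| = 31.5, the foot of the radical line on QW is 18.9 from Q and the perpendicular offset is √(20.4² − 18.9²) = 7.77. Taking the right-of-QW solution: K = (30.7, -3.57).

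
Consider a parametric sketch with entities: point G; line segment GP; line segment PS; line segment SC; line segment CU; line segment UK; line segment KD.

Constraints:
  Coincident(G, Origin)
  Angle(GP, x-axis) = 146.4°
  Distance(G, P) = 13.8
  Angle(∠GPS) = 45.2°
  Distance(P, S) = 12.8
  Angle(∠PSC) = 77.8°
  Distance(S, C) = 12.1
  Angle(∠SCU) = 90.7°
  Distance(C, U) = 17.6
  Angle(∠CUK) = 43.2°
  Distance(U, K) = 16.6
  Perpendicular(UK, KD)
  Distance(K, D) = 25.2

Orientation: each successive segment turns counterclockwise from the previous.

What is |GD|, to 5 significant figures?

15.478

∠CUK = 43.2° gives UK at -110.50° from the x-axis; with |UK| = 16.6, K = (-10.509, 0.57398). The perpendicularity gives KD at right angles to UK, so KD runs at -20.500°; with |KD| = 25.2, D = (13.095, -8.2512). Then |GD| = |D − G| = 15.478.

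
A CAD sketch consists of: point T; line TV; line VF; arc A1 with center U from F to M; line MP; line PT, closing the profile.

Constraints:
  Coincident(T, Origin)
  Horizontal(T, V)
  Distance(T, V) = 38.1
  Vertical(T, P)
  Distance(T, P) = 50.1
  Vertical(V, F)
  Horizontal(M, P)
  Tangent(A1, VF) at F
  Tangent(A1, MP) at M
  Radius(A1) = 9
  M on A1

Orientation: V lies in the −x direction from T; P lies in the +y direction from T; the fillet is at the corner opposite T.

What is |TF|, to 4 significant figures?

56.04

T is at the origin; T and V share the same y with |TV| = 38.1 and V on the −x side, so V = (-38.10, 0.000). TP is vertical with |TP| = 50.1 and P on the +y side, so P = (0.000, 50.10). The virtual corner opposite T is at (-38.10, 50.10). A1 meets VF tangentially, so UF is at right angles to VF and since A1 is tangent to MP there, UM ⟂ MP, with radius 9.0, so the center U sits 9.0 in from both sides at U = (-29.10, 41.10). That places the tangent points at F = (-38.10, 41.10) on VF and M = (-29.10, 50.10) on MP. Then |TF| = |F − T| = 56.04.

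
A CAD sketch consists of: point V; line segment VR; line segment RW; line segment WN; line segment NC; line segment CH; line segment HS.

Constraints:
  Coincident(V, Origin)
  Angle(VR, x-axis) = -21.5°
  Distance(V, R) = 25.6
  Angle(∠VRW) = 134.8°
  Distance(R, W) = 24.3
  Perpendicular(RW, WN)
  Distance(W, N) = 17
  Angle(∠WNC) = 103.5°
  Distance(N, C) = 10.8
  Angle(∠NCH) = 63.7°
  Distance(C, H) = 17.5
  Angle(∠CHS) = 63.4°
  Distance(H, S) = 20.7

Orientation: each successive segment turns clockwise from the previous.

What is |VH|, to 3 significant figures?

39.0

V is at the origin; VR runs at -21.5° with length 25.6, so R = (23.8, -9.38). ∠VRW = 134.8° gives RW at -66.7° from the x-axis; with |RW| = 24.3, W = (33.4, -31.7). RW is perpendicular to WN, so WN runs at -157°; with |WN| = 17.0, N = (17.8, -38.4). ∠WNC = 103.5° gives NC at 127° from the x-axis; with |NC| = 10.8, C = (11.3, -29.8). ∠NCH = 63.7° gives CH at 10.5° from the x-axis; with |CH| = 17.5, H = (28.6, -26.6). Then |VH| = |H − V| = 39.0.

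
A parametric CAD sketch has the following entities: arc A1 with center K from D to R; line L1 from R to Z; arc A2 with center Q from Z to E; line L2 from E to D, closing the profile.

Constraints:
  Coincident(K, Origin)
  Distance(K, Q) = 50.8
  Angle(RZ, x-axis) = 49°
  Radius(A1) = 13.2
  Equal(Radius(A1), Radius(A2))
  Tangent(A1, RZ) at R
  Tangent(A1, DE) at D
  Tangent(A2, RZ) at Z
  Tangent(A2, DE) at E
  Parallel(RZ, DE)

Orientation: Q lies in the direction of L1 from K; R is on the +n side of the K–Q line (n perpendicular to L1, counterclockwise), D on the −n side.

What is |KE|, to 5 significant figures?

52.487

The slot axis is L1's direction at 49.0°, so u = (cos 49.0°, sin 49.0°) = (0.65606, 0.75471) and n = (−sin 49.0°, cos 49.0°) = (-0.75471, 0.65606). K is at the origin and Q lies 50.8 along u from K, so Q = 50.8·u = (33.328, 38.339). Tangency of A1 to both parallel lines with radius 13.2 puts R and D at K ± 13.2·n: R = (-9.9622, 8.6600), D = (9.9622, -8.6600). Equal radii place Z and E the same way about Q: Z = Q + 13.2·n = (23.366, 46.999), E = Q − 13.2·n = (43.290, 29.679). Then |KE| = |E − K| = 52.487.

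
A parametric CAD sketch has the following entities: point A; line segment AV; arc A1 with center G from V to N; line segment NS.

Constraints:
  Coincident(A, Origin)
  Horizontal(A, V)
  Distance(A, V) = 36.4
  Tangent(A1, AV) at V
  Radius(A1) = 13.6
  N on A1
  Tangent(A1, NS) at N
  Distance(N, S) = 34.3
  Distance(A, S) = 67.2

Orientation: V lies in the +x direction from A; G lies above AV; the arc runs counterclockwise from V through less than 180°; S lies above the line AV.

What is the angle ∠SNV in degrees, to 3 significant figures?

131°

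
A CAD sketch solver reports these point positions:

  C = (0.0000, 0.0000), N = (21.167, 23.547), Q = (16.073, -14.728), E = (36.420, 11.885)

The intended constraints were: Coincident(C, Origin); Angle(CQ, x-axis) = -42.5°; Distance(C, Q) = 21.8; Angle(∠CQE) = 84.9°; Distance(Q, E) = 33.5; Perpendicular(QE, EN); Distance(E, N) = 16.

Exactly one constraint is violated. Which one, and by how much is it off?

Distance(E, N) = 16 — off by 3.20.

C = (0.00, 0.00) ✓; CQ at -42.50° ✓; |CQ| = 21.80 ✓; ∠CQE = 84.90° ✓; |QE| = 33.50 ✓; ∠(QE, EN) = 90.00° ✓; |EN| = 19.20 ✗.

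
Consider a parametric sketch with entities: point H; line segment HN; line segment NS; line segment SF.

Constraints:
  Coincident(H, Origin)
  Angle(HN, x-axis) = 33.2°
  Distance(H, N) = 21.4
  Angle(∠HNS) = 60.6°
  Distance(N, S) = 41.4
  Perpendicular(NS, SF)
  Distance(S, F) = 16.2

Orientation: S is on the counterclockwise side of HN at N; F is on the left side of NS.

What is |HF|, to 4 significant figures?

30.99

H is at the origin; HN runs at 33.2° with length 21.4, so N = 21.4·(cos 33.2°, sin 33.2°) = (17.91, 11.72). ∠HNS = 60.6°, so NS runs at 33.2° + (180° − 60.6°) = 152.6° from the x-axis; with |NS| = 41.4, S = N + 41.4·(cos 152.6°, sin 152.6°) = (-18.85, 30.77). NS ⟂ SF; with |SF| = 16.2 on the left of NS, F = S + 16.2·(-0.4602, -0.8878) = (-26.30, 16.39). Then |HF| = |F − H| = 30.99.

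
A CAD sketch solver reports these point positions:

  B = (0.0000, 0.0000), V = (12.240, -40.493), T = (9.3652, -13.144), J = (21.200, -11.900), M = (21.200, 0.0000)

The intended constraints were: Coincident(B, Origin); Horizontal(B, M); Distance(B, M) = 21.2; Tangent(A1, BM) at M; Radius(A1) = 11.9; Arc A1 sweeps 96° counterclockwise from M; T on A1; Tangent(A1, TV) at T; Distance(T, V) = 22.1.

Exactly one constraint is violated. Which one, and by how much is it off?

Distance(T, V) = 22.1 — off by 5.40.

B = (0.00, 0.00) ✓; B.y = 0.00, M.y = 0.00 ✓; |BM| = 21.20 ✓; ∠(JM, MB) = 90.00° ✓; |JM| = 11.90 ✓; bearing(J→T) − bearing(J→M) = 96.00° ✓; |JT| = 11.90 ✓; ∠(JT, TV) = 90.00° ✓; |TV| = 27.50 ✗.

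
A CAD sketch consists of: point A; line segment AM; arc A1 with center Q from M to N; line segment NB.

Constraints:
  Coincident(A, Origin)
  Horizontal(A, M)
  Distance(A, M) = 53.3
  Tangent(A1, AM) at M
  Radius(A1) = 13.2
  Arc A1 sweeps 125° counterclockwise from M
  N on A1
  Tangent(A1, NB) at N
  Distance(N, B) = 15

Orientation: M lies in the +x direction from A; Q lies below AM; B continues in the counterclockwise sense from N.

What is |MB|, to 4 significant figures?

33.13

A is at the origin; AM is horizontal with |AM| = 53.3 and M on the +x side, so M = (53.30, 0.000). Since A1 is tangent to AM there, QM ⟂ AM, so Q = M + (0, -13.2) = (53.30, -13.20). On A1, M sits at bearing 90° from Q; a 125° counterclockwise sweep puts N at bearing 215°, so N = Q + 13.2·(cos 215°, sin 215°) = (42.49, -20.77). Tangency of A1 to NB means the radius QN is perpendicular to NB, so NB runs along (−sin 215°, cos 215°); with |NB| = 15.0, B = (51.09, -33.06). Then |MB| = |B − M| = 33.13.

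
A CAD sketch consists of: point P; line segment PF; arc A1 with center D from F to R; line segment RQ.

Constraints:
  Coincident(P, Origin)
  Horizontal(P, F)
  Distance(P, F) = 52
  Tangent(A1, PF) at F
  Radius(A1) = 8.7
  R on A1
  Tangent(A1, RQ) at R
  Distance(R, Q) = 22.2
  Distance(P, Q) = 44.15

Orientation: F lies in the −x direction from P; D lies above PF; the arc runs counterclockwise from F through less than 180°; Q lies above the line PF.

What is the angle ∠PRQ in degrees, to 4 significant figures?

75.17°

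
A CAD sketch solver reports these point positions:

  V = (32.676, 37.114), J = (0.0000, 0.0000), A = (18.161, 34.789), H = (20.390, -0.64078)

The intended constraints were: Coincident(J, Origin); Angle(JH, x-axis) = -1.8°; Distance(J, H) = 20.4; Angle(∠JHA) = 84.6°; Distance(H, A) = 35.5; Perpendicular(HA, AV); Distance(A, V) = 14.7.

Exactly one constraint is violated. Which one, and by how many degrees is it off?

Perpendicular(HA, AV) — off by 5.50°.

J = (0.00, 0.00) ✓; JH at -1.800° ✓; |JH| = 20.40 ✓; ∠JHA = 84.60° ✓; |HA| = 35.50 ✓; ∠(HA, AV) = 84.50° ✗; |AV| = 14.70 ✓.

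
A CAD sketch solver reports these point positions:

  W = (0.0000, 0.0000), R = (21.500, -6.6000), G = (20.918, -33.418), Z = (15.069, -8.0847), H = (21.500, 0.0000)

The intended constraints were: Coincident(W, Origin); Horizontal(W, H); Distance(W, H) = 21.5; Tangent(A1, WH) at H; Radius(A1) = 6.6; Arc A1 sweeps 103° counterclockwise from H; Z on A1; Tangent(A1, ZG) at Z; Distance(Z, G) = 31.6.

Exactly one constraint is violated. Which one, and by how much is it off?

Distance(Z, G) = 31.6 — off by 5.60.

W = (0.00, 0.00) ✓; W.y = 0.00, H.y = 0.00 ✓; |WH| = 21.50 ✓; ∠(RH, HW) = 90.00° ✓; |RH| = 6.600 ✓; bearing(R→Z) − bearing(R→H) = 103.0° ✓; |RZ| = 6.600 ✓; ∠(RZ, ZG) = 90.00° ✓; |ZG| = 26.00 ✗.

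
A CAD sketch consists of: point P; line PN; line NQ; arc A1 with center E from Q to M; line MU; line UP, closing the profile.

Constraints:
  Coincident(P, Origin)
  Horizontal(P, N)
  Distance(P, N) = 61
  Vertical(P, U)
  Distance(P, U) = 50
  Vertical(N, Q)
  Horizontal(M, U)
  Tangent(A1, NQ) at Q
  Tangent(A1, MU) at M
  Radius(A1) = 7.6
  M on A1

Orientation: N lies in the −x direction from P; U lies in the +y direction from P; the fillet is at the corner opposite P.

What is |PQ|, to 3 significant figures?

74.3

The virtual corner opposite P is at (-61.0, 50.0). A1 meets NQ tangentially, so EQ is at right angles to NQ and A1 meets MU tangentially, so EM is at right angles to MU, with radius 7.6, so the center E sits 7.6 in from both sides at E = (-53.4, 42.4). That places the tangent points at Q = (-61.0, 42.4) on NQ and M = (-53.4, 50.0) on MU. Then |PQ| = |Q − P| = 74.3.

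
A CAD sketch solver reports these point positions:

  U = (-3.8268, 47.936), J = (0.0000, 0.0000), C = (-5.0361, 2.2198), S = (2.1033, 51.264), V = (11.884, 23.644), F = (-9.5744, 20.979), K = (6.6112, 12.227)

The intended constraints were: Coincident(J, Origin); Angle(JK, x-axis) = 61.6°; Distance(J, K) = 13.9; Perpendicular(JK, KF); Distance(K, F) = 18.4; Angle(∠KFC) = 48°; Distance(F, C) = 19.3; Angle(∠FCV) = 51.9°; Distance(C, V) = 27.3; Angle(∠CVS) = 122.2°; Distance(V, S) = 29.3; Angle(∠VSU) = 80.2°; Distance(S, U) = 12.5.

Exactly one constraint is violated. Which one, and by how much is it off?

Distance(S, U) = 12.5 — off by 5.70.

J = (0.00, 0.00) ✓; JK at 61.60° ✓; |JK| = 13.90 ✓; ∠(JK, KF) = 90.00° ✓; |KF| = 18.40 ✓; ∠KFC = 48.00° ✓; |FC| = 19.30 ✓; ∠FCV = 51.90° ✓; |CV| = 27.30 ✓; ∠CVS = 122.2° ✓; |VS| = 29.30 ✓; ∠VSU = 80.20° ✓; |SU| = 6.800 ✗.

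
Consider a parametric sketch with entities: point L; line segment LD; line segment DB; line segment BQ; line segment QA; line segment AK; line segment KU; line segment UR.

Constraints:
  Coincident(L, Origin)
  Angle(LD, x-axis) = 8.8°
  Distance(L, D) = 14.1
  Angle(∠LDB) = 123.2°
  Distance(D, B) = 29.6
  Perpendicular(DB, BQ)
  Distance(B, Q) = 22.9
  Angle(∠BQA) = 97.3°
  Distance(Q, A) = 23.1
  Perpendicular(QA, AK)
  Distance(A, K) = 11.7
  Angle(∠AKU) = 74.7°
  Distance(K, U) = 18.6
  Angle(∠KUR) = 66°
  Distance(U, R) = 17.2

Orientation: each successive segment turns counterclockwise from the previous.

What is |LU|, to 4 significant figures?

31.74

L is at the origin; LD runs at 8.8° with length 14.1, so D = (13.93, 2.157). ∠LDB = 123.2° gives DB at 65.60° from the x-axis; with |DB| = 29.6, B = (26.16, 29.11). DB ⟂ BQ, so BQ runs at 155.6°; with |BQ| = 22.9, Q = (5.307, 38.57). ∠BQA = 97.3° gives QA at -121.7° from the x-axis; with |QA| = 23.1, A = (-6.831, 18.92). QA is perpendicular to AK, so AK runs at -31.70°; with |AK| = 11.7, K = (3.123, 12.77). ∠AKU = 74.7° gives KU at 73.60° from the x-axis; with |KU| = 18.6, U = (8.375, 30.61). Then |LU| = |U − L| = 31.74.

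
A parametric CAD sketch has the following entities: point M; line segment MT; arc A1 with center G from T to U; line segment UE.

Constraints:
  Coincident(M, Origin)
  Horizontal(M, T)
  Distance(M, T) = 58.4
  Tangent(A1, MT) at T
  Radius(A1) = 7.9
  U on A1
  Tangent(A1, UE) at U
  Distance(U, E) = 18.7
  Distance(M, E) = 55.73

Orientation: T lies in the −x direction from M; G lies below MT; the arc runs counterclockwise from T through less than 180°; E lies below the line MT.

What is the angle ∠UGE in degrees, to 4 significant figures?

67.10°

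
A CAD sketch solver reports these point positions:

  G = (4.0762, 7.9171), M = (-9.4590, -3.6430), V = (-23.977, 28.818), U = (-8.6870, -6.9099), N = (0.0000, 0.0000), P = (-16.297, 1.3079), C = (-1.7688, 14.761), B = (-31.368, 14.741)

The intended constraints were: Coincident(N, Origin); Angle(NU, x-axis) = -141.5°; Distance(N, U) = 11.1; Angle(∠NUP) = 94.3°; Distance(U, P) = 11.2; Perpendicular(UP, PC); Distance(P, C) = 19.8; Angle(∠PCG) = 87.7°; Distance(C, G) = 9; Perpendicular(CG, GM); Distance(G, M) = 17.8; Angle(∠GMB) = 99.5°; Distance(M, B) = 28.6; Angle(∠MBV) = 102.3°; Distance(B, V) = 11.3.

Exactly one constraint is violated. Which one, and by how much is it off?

Distance(B, V) = 11.3 — off by 4.60.

N = (0.00, 0.00) ✓; NU at -141.5° ✓; |NU| = 11.10 ✓; ∠NUP = 94.30° ✓; |UP| = 11.20 ✓; ∠(UP, PC) = 90.00° ✓; |PC| = 19.80 ✓; ∠PCG = 87.70° ✓; |CG| = 9.000 ✓; ∠(CG, GM) = 90.00° ✓; |GM| = 17.80 ✓; ∠GMB = 99.50° ✓; |MB| = 28.60 ✓; ∠MBV = 102.3° ✓; |BV| = 15.90 ✗.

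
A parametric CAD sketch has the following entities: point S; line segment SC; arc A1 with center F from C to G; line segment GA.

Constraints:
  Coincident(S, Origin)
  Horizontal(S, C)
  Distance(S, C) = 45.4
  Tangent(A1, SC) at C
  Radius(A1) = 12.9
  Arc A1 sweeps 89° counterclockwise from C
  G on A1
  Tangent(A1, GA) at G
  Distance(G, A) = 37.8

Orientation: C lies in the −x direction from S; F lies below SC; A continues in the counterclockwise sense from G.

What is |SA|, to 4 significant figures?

77.61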